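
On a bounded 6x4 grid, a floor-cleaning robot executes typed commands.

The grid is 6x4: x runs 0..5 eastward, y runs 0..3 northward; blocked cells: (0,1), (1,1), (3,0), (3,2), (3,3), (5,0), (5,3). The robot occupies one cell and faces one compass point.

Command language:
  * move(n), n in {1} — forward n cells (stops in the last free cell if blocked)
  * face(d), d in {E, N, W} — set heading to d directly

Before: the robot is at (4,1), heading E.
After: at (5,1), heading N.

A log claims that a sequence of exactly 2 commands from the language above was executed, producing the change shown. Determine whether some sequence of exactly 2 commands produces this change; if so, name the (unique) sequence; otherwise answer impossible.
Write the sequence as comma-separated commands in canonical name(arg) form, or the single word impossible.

move(1), face(N)

key: order matters: swapping move(1) and face(N) lands elsewhere
start: at (4,1), heading E
1. move(1) → at (5,1), heading E
2. face(N) → at (5,1), heading N
all 16 alternatives checked — unique.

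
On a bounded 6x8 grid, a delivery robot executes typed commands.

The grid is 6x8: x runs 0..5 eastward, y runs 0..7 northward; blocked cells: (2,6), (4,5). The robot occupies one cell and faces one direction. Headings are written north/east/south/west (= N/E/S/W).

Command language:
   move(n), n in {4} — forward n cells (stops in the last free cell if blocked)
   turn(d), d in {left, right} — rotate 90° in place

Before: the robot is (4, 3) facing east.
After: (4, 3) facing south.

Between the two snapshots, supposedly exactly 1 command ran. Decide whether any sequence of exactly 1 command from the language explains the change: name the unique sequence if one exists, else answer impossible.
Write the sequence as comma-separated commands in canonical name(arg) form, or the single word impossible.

turn(right)

key: (4,3) unchanged — the single command moves nothing
start: (4, 3) facing east
step 1 (turn(right)): (4, 3) facing south
no other 1-command option fits: unique.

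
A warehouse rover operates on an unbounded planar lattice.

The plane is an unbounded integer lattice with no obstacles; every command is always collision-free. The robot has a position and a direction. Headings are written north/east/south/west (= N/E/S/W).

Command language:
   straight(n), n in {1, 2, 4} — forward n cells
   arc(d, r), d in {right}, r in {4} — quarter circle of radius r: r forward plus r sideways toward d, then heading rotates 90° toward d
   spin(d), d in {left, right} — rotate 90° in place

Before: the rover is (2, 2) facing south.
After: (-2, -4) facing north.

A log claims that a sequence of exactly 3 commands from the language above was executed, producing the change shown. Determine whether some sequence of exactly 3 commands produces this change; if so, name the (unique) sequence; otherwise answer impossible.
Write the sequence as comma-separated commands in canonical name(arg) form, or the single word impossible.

key: position moved to (-2,-4) AND the heading swung to N — translation plus rotation needed
start: (2, 2) facing south
[1] after straight(2): (2, 0) facing south
[2] after arc(right, 4): (-2, -4) facing west
[3] after spin(right): (-2, -4) facing north
uniquely the one of 216 3-step routes that fits.

straight(2), arc(right, 4), spin(right)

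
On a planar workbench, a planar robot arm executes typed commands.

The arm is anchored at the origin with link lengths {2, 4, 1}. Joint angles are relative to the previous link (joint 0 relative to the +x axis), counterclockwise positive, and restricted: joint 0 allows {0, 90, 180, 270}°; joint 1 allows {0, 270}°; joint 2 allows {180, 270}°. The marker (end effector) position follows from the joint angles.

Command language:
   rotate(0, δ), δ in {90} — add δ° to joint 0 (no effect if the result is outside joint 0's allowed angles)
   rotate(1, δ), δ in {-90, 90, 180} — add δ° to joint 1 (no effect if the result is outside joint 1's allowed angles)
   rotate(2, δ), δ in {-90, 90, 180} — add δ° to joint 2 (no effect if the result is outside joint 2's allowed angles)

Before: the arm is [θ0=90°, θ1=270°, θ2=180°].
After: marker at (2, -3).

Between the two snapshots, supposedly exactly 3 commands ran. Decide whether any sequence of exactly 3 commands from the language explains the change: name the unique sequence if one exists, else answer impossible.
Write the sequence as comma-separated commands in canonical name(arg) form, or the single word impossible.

rotate(0, 90), rotate(0, 90), rotate(0, 90)

from: [θ0=90°, θ1=270°, θ2=180°]
step 1 (rotate(0, 90)): [θ0=180°, θ1=270°, θ2=180°]
step 2 (rotate(0, 90)): [θ0=270°, θ1=270°, θ2=180°]
step 3 (rotate(0, 90)): [θ0=0°, θ1=270°, θ2=180°]
no other 3-command option fits: unique.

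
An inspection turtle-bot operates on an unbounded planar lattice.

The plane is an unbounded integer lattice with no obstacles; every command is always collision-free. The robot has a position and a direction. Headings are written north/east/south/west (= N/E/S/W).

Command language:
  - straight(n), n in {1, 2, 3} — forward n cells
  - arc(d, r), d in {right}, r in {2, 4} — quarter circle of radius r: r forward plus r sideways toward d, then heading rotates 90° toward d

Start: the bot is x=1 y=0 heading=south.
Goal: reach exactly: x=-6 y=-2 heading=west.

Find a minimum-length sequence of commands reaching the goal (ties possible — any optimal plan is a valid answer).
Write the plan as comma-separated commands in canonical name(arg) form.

initial: x=1 y=0 heading=south
[1] after arc(right, 2): x=-1 y=-2 heading=west
[2] after straight(3): x=-4 y=-2 heading=west
[3] after straight(2): x=-6 y=-2 heading=west
no 2-step plan works, so 3 is optimal.

arc(right, 2), straight(3), straight(2)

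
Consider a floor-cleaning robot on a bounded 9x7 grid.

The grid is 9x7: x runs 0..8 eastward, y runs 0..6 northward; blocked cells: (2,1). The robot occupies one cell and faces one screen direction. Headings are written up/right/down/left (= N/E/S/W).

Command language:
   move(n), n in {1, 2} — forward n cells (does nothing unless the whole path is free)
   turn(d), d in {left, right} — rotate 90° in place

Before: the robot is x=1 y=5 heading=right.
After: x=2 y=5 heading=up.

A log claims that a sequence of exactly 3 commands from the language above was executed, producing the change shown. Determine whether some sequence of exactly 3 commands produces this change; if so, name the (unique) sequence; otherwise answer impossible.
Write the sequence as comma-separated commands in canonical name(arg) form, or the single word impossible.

key: order matters: swapping move(1) and move(2) lands elsewhere
t0: x=1 y=5 heading=right
[1] after move(1): x=2 y=5 heading=right
[2] after turn(left): x=2 y=5 heading=up
[3] after move(2): x=2 y=5 heading=up
no other 3-command option fits: unique.

move(1), turn(left), move(2)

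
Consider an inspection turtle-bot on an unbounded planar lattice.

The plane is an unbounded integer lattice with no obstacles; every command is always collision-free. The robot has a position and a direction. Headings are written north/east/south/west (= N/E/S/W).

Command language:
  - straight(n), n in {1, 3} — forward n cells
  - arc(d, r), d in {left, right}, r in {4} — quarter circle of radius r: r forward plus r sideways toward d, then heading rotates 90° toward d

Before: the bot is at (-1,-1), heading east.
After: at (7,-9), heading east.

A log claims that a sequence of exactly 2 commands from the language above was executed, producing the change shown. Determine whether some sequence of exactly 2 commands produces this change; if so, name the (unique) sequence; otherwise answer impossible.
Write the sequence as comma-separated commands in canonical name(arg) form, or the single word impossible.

key: still facing E at the end — net rotation zero over 2 steps
begin: at (-1,-1), heading east
1. arc(right, 4) → at (3,-5), heading south
2. arc(left, 4) → at (7,-9), heading east
no other 2-command option fits: unique.

arc(right, 4), arc(left, 4)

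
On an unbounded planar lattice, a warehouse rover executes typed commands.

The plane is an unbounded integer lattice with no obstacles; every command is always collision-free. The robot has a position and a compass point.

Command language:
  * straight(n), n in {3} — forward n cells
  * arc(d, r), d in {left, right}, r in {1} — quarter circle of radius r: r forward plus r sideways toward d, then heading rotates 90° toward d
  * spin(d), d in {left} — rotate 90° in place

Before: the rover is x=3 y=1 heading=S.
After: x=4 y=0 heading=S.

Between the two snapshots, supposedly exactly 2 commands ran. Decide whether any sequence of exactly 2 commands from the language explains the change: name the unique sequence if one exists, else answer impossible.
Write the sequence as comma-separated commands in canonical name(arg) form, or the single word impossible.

spin(left), arc(right, 1)

key: order matters: swapping spin(left) and arc(right, 1) lands elsewhere
begin: x=3 y=1 heading=S
t=1 spin(left) ⇒ x=3 y=1 heading=E
t=2 arc(right, 1) ⇒ x=4 y=0 heading=S
all 16 alternatives checked — unique.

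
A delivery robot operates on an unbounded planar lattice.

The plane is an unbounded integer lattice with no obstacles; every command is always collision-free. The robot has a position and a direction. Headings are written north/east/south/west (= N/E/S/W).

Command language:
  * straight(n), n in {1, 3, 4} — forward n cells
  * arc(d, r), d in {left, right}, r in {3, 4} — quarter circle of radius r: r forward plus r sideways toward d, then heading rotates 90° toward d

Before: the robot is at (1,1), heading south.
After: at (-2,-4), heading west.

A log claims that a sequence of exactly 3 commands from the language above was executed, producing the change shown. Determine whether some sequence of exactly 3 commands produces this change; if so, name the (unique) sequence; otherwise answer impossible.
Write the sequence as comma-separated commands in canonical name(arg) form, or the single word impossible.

straight(1), straight(1), arc(right, 3)

key: cell and facing (now W) both changed — the 3 commands mix motion and turning
t0: at (1,1), heading south
[1] after straight(1): at (1,0), heading south
[2] after straight(1): at (1,-1), heading south
[3] after arc(right, 3): at (-2,-4), heading west
no rival 3-sequence matches.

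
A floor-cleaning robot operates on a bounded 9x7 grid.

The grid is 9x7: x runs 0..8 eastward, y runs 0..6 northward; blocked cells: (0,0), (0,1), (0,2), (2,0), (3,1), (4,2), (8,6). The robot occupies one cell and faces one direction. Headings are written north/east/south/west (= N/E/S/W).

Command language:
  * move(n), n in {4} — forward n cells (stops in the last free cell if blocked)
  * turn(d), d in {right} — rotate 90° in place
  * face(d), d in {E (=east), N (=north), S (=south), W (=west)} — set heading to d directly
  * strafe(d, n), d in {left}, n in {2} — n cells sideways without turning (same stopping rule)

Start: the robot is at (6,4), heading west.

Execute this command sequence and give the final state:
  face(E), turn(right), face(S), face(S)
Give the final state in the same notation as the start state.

t0: at (6,4), heading west
t=1 face(E) ⇒ at (6,4), heading east
t=2 turn(right) ⇒ at (6,4), heading south
t=3 face(S) ⇒ at (6,4), heading south
t=4 face(S) ⇒ at (6,4), heading south

at (6,4), heading south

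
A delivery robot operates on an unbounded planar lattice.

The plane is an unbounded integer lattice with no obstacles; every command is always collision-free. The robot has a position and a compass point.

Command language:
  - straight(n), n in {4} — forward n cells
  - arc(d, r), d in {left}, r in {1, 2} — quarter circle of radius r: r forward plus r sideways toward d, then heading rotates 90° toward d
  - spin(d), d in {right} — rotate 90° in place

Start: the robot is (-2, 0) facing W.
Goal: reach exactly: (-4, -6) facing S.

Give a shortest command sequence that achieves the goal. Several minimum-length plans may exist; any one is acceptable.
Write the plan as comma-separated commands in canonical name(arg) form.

initial: (-2, 0) facing W
[1] after arc(left, 2): (-4, -2) facing S
[2] after straight(4): (-4, -6) facing S
minimal: 2 command(s), checked below 2.

arc(left, 2), straight(4)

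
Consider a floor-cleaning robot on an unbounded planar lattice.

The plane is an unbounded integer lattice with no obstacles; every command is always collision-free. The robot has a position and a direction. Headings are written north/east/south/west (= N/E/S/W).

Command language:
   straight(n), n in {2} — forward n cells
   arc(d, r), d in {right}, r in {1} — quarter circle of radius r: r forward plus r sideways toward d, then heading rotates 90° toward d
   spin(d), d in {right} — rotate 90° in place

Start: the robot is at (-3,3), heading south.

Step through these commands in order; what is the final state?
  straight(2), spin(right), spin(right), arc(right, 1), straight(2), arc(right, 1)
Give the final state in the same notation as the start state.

begin: at (-3,3), heading south
step 1 (straight(2)): at (-3,1), heading south
step 2 (spin(right)): at (-3,1), heading west
step 3 (spin(right)): at (-3,1), heading north
step 4 (arc(right, 1)): at (-2,2), heading east
step 5 (straight(2)): at (0,2), heading east
step 6 (arc(right, 1)): at (1,1), heading south

at (1,1), heading south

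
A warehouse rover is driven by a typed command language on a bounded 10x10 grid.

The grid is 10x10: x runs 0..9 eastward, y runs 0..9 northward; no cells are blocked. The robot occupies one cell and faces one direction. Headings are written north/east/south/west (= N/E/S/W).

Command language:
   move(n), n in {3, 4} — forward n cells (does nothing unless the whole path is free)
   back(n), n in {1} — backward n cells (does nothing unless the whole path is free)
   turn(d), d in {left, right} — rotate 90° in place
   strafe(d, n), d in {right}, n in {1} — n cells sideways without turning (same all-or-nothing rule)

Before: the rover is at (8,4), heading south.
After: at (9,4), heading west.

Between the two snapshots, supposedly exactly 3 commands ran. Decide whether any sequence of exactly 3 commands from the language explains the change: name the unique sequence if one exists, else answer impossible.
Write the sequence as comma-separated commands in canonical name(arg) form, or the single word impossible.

turn(right), back(1), back(1)

key: position moved to (9,4) AND the heading swung to W — translation plus rotation needed
begin: at (8,4), heading south
1. turn(right) → at (8,4), heading west
2. back(1) → at (9,4), heading west
3. back(1) → at (9,4), heading west
uniquely the one of 216 3-step routes that fits.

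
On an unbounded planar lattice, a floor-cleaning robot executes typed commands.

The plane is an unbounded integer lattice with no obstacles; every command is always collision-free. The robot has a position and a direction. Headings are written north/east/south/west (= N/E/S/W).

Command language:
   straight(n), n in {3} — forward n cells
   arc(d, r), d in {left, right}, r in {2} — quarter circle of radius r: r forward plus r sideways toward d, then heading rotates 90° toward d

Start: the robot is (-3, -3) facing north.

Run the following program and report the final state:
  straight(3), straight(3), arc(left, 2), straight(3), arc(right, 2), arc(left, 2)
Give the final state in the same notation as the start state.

(-12, 9) facing west

t0: (-3, -3) facing north
step 1 (straight(3)): (-3, 0) facing north
step 2 (straight(3)): (-3, 3) facing north
step 3 (arc(left, 2)): (-5, 5) facing west
step 4 (straight(3)): (-8, 5) facing west
step 5 (arc(right, 2)): (-10, 7) facing north
step 6 (arc(left, 2)): (-12, 9) facing west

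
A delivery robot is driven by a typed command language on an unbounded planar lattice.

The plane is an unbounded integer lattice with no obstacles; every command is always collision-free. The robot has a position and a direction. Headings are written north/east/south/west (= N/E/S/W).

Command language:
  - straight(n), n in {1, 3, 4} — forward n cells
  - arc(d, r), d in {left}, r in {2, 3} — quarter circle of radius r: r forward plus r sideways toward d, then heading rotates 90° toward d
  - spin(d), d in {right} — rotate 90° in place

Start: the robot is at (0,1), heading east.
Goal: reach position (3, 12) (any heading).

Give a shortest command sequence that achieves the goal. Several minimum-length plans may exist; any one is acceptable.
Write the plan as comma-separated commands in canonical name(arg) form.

start: at (0,1), heading east
[1] after arc(left, 3): at (3,4), heading north
[2] after straight(4): at (3,8), heading north
[3] after straight(4): at (3,12), heading north
minimal: 3 command(s), checked below 3.

arc(left, 3), straight(4), straight(4)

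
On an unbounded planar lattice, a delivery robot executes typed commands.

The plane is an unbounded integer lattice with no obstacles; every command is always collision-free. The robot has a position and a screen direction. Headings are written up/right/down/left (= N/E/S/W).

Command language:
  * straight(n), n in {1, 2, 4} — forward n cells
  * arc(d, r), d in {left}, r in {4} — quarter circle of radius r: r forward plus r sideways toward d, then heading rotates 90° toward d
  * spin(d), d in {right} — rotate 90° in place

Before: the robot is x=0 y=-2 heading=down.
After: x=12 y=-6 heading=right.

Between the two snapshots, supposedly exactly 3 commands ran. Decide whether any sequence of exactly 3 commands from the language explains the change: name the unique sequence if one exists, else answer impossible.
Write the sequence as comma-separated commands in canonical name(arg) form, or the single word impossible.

key: running straight(4) before arc(left, 4) would end elsewhere — order is forced
t0: x=0 y=-2 heading=down
1. arc(left, 4) → x=4 y=-6 heading=right
2. straight(4) → x=8 y=-6 heading=right
3. straight(4) → x=12 y=-6 heading=right
uniquely the one of 125 3-step routes that fits.

arc(left, 4), straight(4), straight(4)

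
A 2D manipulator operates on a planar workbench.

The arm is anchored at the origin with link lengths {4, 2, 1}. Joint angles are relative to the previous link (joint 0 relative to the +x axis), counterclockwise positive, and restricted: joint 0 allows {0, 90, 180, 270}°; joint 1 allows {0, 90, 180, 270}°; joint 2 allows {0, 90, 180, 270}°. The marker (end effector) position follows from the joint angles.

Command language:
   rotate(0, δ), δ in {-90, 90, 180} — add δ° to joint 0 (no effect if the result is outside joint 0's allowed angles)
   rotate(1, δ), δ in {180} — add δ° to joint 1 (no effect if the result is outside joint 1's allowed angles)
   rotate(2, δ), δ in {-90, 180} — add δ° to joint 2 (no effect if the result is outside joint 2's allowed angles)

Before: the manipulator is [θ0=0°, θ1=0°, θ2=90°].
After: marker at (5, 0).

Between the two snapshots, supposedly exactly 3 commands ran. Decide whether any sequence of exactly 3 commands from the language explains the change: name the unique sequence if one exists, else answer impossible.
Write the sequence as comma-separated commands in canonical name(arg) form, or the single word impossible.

rotate(2, -90), rotate(2, -90), rotate(2, -90)

begin: [θ0=0°, θ1=0°, θ2=90°]
t=1 rotate(2, -90) ⇒ [θ0=0°, θ1=0°, θ2=0°]
t=2 rotate(2, -90) ⇒ [θ0=0°, θ1=0°, θ2=270°]
t=3 rotate(2, -90) ⇒ [θ0=0°, θ1=0°, θ2=180°]
no rival 3-sequence matches.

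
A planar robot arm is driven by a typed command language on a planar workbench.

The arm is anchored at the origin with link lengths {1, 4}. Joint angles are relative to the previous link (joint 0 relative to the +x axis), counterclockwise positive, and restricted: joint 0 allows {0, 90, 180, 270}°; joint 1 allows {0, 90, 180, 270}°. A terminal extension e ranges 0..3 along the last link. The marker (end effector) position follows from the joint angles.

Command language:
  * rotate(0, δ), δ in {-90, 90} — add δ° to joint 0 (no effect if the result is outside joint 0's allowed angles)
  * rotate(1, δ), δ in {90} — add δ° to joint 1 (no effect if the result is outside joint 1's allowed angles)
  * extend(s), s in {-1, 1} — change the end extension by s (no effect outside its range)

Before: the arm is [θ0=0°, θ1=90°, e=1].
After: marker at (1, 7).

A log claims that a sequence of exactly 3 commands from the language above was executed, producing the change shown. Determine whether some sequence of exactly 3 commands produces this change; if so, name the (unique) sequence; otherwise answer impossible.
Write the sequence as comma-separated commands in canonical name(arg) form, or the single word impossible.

t0: [θ0=0°, θ1=90°, e=1]
step 1 (extend(1)): [θ0=0°, θ1=90°, e=2]
step 2 (extend(1)): [θ0=0°, θ1=90°, e=3]
step 3 (extend(1)): [θ0=0°, θ1=90°, e=3]
all 125 alternatives checked — unique.

extend(1), extend(1), extend(1)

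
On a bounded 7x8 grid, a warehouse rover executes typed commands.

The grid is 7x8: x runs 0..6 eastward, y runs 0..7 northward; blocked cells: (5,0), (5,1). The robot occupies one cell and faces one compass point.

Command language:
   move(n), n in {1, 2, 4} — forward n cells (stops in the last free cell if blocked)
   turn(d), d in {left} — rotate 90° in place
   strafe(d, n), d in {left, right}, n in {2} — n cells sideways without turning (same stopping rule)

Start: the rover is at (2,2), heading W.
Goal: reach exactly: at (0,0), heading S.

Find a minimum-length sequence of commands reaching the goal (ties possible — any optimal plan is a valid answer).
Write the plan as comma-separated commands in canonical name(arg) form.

move(2), strafe(left, 2), turn(left)

start: at (2,2), heading W
1. move(2) → at (0,2), heading W
2. strafe(left, 2) → at (0,0), heading W
3. turn(left) → at (0,0), heading S
nothing shorter than 3 reaches the goal.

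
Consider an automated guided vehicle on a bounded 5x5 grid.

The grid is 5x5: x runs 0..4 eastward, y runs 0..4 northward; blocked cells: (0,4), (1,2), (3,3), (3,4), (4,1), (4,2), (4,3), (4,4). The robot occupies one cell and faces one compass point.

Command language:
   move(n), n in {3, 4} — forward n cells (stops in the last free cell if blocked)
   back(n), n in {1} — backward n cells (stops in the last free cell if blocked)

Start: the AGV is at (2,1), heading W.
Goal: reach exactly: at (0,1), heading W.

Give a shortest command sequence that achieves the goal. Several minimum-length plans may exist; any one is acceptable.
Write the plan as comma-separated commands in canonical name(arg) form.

move(4)

initial: at (2,1), heading W
step 1 (move(4)): at (0,1), heading W
no 0-step plan works, so 1 is optimal.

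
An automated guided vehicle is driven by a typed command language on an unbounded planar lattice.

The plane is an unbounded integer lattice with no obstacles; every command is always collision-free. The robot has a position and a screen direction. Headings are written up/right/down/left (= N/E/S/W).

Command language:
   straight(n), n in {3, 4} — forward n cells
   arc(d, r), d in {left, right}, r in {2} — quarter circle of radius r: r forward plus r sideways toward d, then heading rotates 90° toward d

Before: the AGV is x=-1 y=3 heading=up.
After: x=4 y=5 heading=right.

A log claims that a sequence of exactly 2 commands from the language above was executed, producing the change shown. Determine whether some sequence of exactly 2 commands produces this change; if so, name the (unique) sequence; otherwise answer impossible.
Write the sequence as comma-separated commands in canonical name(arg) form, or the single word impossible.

arc(right, 2), straight(3)

key: cell and facing (now E) both changed — the 2 commands mix motion and turning
t0: x=-1 y=3 heading=up
1. arc(right, 2) → x=1 y=5 heading=right
2. straight(3) → x=4 y=5 heading=right
all 16 alternatives checked — unique.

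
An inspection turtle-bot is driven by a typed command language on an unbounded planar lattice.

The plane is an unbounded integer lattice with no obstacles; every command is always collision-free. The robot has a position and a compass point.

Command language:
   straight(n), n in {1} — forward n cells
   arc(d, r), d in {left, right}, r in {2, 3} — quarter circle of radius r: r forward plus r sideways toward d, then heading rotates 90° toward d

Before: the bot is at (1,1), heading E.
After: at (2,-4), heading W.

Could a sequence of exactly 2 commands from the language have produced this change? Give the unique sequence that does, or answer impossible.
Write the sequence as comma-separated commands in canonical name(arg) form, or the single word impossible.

arc(right, 3), arc(right, 2)

key: order matters: swapping arc(right, 3) and arc(right, 2) lands elsewhere
begin: at (1,1), heading E
t=1 arc(right, 3) ⇒ at (4,-2), heading S
t=2 arc(right, 2) ⇒ at (2,-4), heading W
no other 2-command option fits: unique.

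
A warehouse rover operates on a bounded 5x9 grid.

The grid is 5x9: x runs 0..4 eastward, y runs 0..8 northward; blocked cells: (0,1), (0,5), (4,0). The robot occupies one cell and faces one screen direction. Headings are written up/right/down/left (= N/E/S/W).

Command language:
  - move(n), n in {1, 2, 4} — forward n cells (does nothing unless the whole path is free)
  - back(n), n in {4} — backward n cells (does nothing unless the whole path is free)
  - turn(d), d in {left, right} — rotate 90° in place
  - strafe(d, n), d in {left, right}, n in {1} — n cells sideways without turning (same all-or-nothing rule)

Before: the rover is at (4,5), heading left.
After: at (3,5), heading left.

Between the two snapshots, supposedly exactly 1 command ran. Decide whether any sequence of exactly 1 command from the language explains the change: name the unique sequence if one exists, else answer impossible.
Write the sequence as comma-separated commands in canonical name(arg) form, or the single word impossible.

key: still facing W — the one step turns nothing
begin: at (4,5), heading left
step 1 (move(1)): at (3,5), heading left
no other 1-command option fits: unique.

move(1)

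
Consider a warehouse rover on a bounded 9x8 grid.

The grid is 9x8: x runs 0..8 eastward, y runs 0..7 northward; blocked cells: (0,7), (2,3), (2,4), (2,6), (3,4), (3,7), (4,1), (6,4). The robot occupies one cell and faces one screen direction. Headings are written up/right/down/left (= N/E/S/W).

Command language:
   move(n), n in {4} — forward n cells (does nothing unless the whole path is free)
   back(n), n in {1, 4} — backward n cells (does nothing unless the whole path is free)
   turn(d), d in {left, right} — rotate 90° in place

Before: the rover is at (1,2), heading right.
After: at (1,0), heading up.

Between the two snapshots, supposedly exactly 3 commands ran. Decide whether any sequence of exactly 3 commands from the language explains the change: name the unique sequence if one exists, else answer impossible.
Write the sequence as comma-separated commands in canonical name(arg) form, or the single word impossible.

key: position moved to (1,0) AND the heading swung to N — translation plus rotation needed
initial: at (1,2), heading right
[1] after turn(left): at (1,2), heading up
[2] after back(1): at (1,1), heading up
[3] after back(1): at (1,0), heading up
uniquely the one of 125 3-step routes that fits.

turn(left), back(1), back(1)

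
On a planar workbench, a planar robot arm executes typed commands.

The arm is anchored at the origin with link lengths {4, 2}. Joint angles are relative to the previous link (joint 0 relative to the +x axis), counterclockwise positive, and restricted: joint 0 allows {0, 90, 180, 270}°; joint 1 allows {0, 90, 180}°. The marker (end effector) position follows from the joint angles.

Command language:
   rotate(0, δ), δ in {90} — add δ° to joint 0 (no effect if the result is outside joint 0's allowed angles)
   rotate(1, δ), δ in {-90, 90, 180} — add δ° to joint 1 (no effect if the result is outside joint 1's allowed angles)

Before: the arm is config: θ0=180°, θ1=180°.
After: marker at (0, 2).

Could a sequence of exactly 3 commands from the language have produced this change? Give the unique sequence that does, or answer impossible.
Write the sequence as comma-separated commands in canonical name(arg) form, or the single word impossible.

rotate(0, 90), rotate(0, 90), rotate(0, 90)

begin: config: θ0=180°, θ1=180°
1. rotate(0, 90) → config: θ0=270°, θ1=180°
2. rotate(0, 90) → config: θ0=0°, θ1=180°
3. rotate(0, 90) → config: θ0=90°, θ1=180°
all 64 alternatives checked — unique.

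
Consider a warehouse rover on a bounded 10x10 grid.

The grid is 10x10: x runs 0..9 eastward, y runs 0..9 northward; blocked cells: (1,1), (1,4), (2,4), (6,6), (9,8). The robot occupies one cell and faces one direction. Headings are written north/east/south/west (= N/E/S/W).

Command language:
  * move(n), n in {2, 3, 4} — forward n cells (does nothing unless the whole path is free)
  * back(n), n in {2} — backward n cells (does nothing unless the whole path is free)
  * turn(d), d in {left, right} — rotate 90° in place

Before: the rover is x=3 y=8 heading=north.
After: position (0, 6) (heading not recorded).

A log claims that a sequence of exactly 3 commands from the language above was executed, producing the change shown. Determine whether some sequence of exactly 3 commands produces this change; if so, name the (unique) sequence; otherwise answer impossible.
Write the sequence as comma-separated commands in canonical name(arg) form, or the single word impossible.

back(2), turn(left), move(3)

key: order matters: swapping back(2) and move(3) lands elsewhere
t0: x=3 y=8 heading=north
[1] after back(2): x=3 y=6 heading=north
[2] after turn(left): x=3 y=6 heading=west
[3] after move(3): x=0 y=6 heading=west
no rival 3-sequence matches.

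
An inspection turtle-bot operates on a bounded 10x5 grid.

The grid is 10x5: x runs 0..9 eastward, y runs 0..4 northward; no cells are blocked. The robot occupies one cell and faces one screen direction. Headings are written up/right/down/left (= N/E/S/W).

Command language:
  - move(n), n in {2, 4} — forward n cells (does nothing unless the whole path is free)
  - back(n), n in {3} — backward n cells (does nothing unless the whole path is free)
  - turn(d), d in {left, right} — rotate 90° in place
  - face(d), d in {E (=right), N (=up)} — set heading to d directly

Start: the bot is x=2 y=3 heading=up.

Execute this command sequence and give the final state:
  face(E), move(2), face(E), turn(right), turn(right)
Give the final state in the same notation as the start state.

initial: x=2 y=3 heading=up
step 1 (face(E)): x=2 y=3 heading=right
step 2 (move(2)): x=4 y=3 heading=right
step 3 (face(E)): x=4 y=3 heading=right
step 4 (turn(right)): x=4 y=3 heading=down
step 5 (turn(right)): x=4 y=3 heading=left

x=4 y=3 heading=left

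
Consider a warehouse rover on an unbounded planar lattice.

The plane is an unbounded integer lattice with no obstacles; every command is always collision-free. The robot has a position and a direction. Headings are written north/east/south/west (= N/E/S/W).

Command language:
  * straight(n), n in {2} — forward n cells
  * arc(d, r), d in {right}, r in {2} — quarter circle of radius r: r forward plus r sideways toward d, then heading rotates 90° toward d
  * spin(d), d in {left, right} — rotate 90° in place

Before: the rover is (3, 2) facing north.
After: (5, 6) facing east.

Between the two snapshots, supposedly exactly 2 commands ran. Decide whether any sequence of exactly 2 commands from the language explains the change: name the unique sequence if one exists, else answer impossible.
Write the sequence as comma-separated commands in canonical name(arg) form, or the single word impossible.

straight(2), arc(right, 2)

key: running arc(right, 2) before straight(2) would end elsewhere — order is forced
t0: (3, 2) facing north
1. straight(2) → (3, 4) facing north
2. arc(right, 2) → (5, 6) facing east
uniquely the one of 16 2-step routes that fits.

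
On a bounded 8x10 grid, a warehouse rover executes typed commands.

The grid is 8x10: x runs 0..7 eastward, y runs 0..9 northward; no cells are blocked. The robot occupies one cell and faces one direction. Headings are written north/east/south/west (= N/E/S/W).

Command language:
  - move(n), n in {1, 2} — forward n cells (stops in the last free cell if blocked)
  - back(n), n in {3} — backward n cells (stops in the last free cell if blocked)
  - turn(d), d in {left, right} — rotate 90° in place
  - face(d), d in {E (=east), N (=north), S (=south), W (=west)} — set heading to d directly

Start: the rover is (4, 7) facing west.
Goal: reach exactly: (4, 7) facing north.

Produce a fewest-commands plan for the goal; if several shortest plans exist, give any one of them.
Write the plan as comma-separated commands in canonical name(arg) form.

turn(right)

initial: (4, 7) facing west
[1] after turn(right): (4, 7) facing north
minimal: 1 command(s), checked below 1.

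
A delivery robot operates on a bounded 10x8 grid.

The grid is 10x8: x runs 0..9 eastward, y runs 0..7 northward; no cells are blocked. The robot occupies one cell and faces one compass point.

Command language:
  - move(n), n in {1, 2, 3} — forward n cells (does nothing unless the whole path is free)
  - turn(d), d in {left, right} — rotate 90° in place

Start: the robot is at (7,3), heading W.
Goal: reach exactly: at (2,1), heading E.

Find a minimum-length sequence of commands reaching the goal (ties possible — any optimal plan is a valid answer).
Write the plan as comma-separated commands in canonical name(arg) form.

move(2), move(3), turn(left), move(2), turn(left)

initial: at (7,3), heading W
t=1 move(2) ⇒ at (5,3), heading W
t=2 move(3) ⇒ at (2,3), heading W
t=3 turn(left) ⇒ at (2,3), heading S
t=4 move(2) ⇒ at (2,1), heading S
t=5 turn(left) ⇒ at (2,1), heading E
minimal: 5 command(s), checked below 5.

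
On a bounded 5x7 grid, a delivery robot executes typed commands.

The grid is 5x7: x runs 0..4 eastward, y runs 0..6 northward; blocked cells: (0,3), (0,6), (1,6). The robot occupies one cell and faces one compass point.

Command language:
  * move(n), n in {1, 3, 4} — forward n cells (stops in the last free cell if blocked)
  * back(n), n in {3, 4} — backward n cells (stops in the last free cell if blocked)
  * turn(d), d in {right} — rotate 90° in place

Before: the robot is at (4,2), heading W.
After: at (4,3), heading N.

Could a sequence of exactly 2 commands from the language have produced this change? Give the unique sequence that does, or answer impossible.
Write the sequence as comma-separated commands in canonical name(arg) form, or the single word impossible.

turn(right), move(1)

key: order matters: swapping turn(right) and move(1) lands elsewhere
t0: at (4,2), heading W
1. turn(right) → at (4,2), heading N
2. move(1) → at (4,3), heading N
no other 2-command option fits: unique.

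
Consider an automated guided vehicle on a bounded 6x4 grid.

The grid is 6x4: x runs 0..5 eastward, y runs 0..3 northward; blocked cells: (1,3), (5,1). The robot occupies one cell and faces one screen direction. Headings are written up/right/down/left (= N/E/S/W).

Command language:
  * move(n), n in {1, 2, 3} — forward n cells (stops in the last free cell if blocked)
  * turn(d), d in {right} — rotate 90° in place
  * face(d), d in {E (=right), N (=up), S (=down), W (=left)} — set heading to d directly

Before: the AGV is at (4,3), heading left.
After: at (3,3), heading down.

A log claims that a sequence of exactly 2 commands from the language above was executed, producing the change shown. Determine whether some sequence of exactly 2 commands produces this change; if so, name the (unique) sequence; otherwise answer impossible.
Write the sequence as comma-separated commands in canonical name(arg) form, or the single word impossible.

move(1), face(S)

key: order matters: swapping move(1) and face(S) lands elsewhere
begin: at (4,3), heading left
step 1 (move(1)): at (3,3), heading left
step 2 (face(S)): at (3,3), heading down
uniquely the one of 64 2-step routes that fits.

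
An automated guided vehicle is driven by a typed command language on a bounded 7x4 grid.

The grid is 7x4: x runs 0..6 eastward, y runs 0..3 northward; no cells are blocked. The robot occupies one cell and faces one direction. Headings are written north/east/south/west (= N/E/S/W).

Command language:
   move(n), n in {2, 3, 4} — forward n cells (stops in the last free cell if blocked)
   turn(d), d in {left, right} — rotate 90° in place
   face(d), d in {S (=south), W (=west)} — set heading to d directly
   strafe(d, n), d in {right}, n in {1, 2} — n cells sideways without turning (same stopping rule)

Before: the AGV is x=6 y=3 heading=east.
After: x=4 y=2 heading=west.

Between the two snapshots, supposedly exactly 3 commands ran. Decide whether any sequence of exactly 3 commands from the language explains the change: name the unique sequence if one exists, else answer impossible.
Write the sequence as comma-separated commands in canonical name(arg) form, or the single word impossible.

strafe(right, 1), face(W), move(2)

key: cell and facing (now W) both changed — the 3 commands mix motion and turning
from: x=6 y=3 heading=east
t=1 strafe(right, 1) ⇒ x=6 y=2 heading=east
t=2 face(W) ⇒ x=6 y=2 heading=west
t=3 move(2) ⇒ x=4 y=2 heading=west
all 729 alternatives checked — unique.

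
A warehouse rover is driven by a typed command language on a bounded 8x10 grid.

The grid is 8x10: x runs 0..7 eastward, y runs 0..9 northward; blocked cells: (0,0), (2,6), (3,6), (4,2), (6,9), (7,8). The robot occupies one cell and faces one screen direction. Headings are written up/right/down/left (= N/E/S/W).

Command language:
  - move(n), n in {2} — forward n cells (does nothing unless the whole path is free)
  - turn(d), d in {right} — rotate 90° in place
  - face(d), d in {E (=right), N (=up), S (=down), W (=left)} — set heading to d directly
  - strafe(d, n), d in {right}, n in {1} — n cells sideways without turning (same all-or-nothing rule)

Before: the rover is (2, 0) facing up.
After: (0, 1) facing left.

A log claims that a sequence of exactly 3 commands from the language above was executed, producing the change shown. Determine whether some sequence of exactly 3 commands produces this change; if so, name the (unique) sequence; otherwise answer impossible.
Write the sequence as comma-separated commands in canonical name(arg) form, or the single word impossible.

face(W), strafe(right, 1), move(2)

key: order matters: swapping face(W) and move(2) lands elsewhere
from: (2, 0) facing up
step 1 (face(W)): (2, 0) facing left
step 2 (strafe(right, 1)): (2, 1) facing left
step 3 (move(2)): (0, 1) facing left
no rival 3-sequence matches.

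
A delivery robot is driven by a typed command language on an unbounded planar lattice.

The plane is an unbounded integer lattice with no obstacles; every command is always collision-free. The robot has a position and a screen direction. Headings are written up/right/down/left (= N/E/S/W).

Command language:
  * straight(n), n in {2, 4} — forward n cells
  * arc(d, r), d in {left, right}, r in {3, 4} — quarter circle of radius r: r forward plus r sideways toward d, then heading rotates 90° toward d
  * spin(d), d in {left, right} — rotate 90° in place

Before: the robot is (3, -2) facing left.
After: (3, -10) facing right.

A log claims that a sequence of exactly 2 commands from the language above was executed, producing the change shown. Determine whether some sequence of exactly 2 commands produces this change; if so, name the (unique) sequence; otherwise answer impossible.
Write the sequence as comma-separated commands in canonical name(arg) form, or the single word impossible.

arc(left, 4), arc(left, 4)

key: position moved to (3,-10) AND the heading swung to E — translation plus rotation needed
start: (3, -2) facing left
1. arc(left, 4) → (-1, -6) facing down
2. arc(left, 4) → (3, -10) facing right
uniquely the one of 64 2-step routes that fits.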